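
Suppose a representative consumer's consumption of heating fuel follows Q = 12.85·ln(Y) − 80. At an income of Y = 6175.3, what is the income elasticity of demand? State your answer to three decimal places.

At Y = 6175.3: Q = 32.159.
dQ/dY = 12.85/Y = 0.00208087 at this income.
η = (dQ/dY)·(Y/Q) = 0.00208087 × (6175.3/32.159) = 0.400.

0.400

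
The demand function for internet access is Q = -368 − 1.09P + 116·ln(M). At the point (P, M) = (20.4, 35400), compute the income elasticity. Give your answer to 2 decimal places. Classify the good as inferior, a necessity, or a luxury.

At P = 20.4, M = 35400: Q = 824.802.
Holding P constant, ∂Q/∂M = 116/M = 0.00327684.
η_M = (∂Q/∂M)·(M/Q) = 0.00327684 × (35400/824.802) = 0.14.
Since 0 < η < 1, this is a necessity.

0.14 (necessity)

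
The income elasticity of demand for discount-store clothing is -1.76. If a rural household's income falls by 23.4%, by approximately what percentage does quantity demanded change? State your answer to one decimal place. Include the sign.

41.2%

%ΔQ ≈ η × %ΔI = -1.76 × (-23.4%) = 41.2%.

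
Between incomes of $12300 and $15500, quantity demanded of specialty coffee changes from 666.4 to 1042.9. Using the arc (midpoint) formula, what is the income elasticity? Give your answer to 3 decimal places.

1.914

ΔQ = 1042.9 − 666.4 = 376.5; midpoint Q̄ = (666.4 + 1042.9)/2 = 854.65.
ΔI = 15500 − 12300 = 3200; midpoint Ī = (12300 + 15500)/2 = 13900.
η = (ΔQ/Q̄) ÷ (ΔI/Ī) = (376.5/854.65) ÷ (3200/13900) = 1.914.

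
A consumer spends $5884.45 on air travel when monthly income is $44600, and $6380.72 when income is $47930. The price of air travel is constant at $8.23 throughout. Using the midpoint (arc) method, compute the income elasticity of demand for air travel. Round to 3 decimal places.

1.124

With a constant price, Q₁ = 5884.45/8.23 = 715.000 and Q₂ = 6380.72/8.23 = 775.300 (equivalently, work directly with expenditure since P cancels).
Midpoint %ΔQ = (6380.72 − 5884.45)/6132.59 = 0.08092; midpoint %ΔI = (47930 − 44600)/46265 = 0.07198.
η = 0.08092 / 0.07198 = 1.124.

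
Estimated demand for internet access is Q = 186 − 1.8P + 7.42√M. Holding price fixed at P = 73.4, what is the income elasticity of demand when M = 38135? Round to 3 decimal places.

At P = 73.4, M = 38135: Q = 1502.871.
Holding P constant, ∂Q/∂M = 7.42/(2√M) = 0.0189982.
η_M = (∂Q/∂M)·(M/Q) = 0.0189982 × (38135/1502.871) = 0.482.

0.482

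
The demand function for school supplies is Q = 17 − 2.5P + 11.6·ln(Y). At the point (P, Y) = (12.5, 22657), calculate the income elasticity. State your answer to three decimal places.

At P = 12.5, Y = 22657: Q = 102.077.
Holding P constant, ∂Q/∂Y = 11.6/Y = 0.000511983.
η_Y = (∂Q/∂Y)·(Y/Q) = 0.000511983 × (22657/102.077) = 0.114.

0.114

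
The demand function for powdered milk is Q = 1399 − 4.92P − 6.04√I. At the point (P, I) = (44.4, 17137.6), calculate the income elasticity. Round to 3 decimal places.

At P = 44.4, I = 17137.6: Q = 389.852.
Holding P constant, ∂Q/∂I = -6.04/(2√I) = -0.0230692.
η_I = (∂Q/∂I)·(I/Q) = -0.0230692 × (17137.6/389.852) = -1.014.

-1.014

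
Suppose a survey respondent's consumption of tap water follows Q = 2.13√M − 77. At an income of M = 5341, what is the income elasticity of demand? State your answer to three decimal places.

0.989

At M = 5341: Q = 78.665.
dQ/dM = 2.13/(2√M) = 0.0145726 at this income.
η = (dQ/dM)·(M/Q) = 0.0145726 × (5341/78.665) = 0.989.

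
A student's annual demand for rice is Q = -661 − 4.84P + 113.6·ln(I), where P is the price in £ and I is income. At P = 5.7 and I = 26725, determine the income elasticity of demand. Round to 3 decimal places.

At P = 5.7, I = 26725: Q = 469.377.
Holding P constant, ∂Q/∂I = 113.6/I = 0.0042507.
η_I = (∂Q/∂I)·(I/Q) = 0.0042507 × (26725/469.377) = 0.242.

0.242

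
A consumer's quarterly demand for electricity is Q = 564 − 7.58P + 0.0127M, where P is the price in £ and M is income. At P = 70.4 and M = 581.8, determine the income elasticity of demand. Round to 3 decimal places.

0.196

At P = 70.4, M = 581.8: Q = 37.757.
Holding P constant, ∂Q/∂M = 0.0127.
η_M = (∂Q/∂M)·(M/Q) = 0.0127 × (581.8/37.757) = 0.196.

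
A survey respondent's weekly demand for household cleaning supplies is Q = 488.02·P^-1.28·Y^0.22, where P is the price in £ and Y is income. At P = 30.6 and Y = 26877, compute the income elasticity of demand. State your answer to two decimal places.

0.22

For a multiplicative demand Q = A·P^α·Y^β, the income elasticity is β everywhere.
Here β = 0.22, so η = 0.22.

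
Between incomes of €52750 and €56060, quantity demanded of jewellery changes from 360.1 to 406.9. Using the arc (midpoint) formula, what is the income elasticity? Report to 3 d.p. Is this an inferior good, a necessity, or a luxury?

2.006 (luxury)

ΔQ = 406.9 − 360.1 = 46.8; midpoint Q̄ = (360.1 + 406.9)/2 = 383.5.
ΔI = 56060 − 52750 = 3310; midpoint Ī = (52750 + 56060)/2 = 54405.
η = (ΔQ/Q̄) ÷ (ΔI/Ī) = (46.8/383.5) ÷ (3310/54405) = 2.006.
η > 1 ⇒ luxury.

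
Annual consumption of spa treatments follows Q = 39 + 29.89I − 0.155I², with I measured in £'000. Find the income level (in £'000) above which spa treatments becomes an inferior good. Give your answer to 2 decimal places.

dQ/dI = 29.89 − 0.31I.
The good is inferior where dQ/dI < 0. Setting dQ/dI = 0 gives I = 29.89 / 0.31 = 96.42.

96.42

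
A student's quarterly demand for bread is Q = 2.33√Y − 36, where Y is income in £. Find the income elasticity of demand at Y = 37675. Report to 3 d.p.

0.543

At Y = 37675: Q = 416.254.
dQ/dY = 2.33/(2√Y) = 0.00600205 at this income.
η = (dQ/dY)·(Y/Q) = 0.00600205 × (37675/416.254) = 0.543.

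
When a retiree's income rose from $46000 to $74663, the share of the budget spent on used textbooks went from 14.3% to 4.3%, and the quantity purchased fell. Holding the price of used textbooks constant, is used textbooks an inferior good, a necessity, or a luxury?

Quantity demanded falls as income rises, so η < 0.

inferior good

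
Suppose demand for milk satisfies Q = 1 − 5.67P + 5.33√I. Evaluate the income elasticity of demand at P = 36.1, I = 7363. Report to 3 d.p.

0.901

At P = 36.1, I = 7363: Q = 253.669.
Holding P constant, ∂Q/∂I = 5.33/(2√I) = 0.0310577.
η_I = (∂Q/∂I)·(I/Q) = 0.0310577 × (7363/253.669) = 0.901.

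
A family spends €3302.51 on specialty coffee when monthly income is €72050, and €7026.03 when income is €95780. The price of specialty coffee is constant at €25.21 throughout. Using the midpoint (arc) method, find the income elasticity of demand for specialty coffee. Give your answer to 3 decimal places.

2.550

With a constant price, Q₁ = 3302.51/25.21 = 131.000 and Q₂ = 7026.03/25.21 = 278.700 (equivalently, work directly with expenditure since P cancels).
Midpoint %ΔQ = (7026.03 − 3302.51)/5164.27 = 0.72102; midpoint %ΔI = (95780 − 72050)/83915 = 0.28279.
η = 0.72102 / 0.28279 = 2.550.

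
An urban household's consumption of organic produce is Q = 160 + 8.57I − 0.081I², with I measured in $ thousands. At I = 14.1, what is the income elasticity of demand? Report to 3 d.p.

At I = 14.1: Q = 264.7334.
dQ/dI = 8.57 − 0.162I = 6.28580.
η = (dQ/dI)·(I/Q) = 6.28580 × (14.1/264.7334) = 0.335.

0.335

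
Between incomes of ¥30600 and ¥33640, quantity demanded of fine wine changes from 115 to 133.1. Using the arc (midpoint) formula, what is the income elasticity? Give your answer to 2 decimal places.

ΔQ = 133.1 − 115 = 18.1; midpoint Q̄ = (115 + 133.1)/2 = 124.05.
ΔI = 33640 − 30600 = 3040; midpoint Ī = (30600 + 33640)/2 = 32120.
η = (ΔQ/Q̄) ÷ (ΔI/Ī) = (18.1/124.05) ÷ (3040/32120) = 1.54.

1.54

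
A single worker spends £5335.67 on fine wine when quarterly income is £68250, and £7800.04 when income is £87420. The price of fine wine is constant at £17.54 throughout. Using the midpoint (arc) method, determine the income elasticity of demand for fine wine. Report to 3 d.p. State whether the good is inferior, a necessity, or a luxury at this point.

With a constant price, Q₁ = 5335.67/17.54 = 304.200 and Q₂ = 7800.04/17.54 = 444.700 (equivalently, work directly with expenditure since P cancels).
Midpoint %ΔQ = (7800.04 − 5335.67)/6567.86 = 0.37522; midpoint %ΔI = (87420 − 68250)/77835 = 0.24629.
η = 0.37522 / 0.24629 = 1.523.
η > 1 ⇒ luxury.

1.523 (luxury)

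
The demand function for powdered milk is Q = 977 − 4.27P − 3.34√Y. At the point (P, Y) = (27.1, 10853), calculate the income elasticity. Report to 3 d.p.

At P = 27.1, Y = 10853: Q = 513.329.
Holding P constant, ∂Q/∂Y = -3.34/(2√Y) = -0.0160303.
η_Y = (∂Q/∂Y)·(Y/Q) = -0.0160303 × (10853/513.329) = -0.339.

-0.339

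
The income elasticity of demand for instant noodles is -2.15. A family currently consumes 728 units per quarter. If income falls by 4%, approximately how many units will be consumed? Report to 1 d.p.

790.6

%ΔQ ≈ η × %ΔI = -2.15 × (-4%) = 8.6%.
New Q ≈ 728 × (1 + 0.086) = 790.6.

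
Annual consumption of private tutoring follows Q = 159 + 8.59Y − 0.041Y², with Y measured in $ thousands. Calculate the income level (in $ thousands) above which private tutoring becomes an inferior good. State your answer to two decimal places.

104.76

dQ/dY = 8.59 − 0.082Y.
The good is inferior where dQ/dY < 0. Setting dQ/dY = 0 gives Y = 8.59 / 0.082 = 104.76.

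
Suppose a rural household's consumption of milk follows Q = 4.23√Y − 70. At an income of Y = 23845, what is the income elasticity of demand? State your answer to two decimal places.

At Y = 23845: Q = 583.189.
dQ/dY = 4.23/(2√Y) = 0.0136966 at this income.
η = (dQ/dY)·(Y/Q) = 0.0136966 × (23845/583.189) = 0.56.

0.56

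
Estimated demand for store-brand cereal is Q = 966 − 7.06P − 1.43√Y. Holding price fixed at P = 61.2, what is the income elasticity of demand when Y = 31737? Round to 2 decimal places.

At P = 61.2, Y = 31737: Q = 279.175.
Holding P constant, ∂Q/∂Y = -1.43/(2√Y) = -0.0040135.
η_Y = (∂Q/∂Y)·(Y/Q) = -0.0040135 × (31737/279.175) = -0.46.

-0.46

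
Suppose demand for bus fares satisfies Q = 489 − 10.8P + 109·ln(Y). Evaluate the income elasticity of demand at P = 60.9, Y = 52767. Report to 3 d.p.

At P = 60.9, Y = 52767: Q = 1016.507.
Holding P constant, ∂Q/∂Y = 109/Y = 0.00206568.
η_Y = (∂Q/∂Y)·(Y/Q) = 0.00206568 × (52767/1016.507) = 0.107.

0.107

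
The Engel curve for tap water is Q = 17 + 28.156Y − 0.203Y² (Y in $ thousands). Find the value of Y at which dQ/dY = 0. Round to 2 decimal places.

69.35

dQ/dY = 28.156 − 0.406Y.
The good is inferior where dQ/dY < 0. Setting dQ/dY = 0 gives Y = 28.156 / 0.406 = 69.35.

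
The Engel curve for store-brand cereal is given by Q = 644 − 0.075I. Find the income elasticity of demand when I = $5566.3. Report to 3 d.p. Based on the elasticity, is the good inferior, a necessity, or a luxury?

-1.843 (inferior good)

At I = 5566.3: Q = 226.527.
dQ/dI = −0.075.
η = (dQ/dI)·(I/Q) = -0.075 × (5566.3/226.527) = -1.843.
Since η < 0, the good is an inferior good.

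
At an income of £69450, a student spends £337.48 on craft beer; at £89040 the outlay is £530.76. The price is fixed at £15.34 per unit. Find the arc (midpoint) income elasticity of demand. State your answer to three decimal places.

1.801

With a constant price, Q₁ = 337.48/15.34 = 22.000 and Q₂ = 530.76/15.34 = 34.600 (equivalently, work directly with expenditure since P cancels).
Midpoint %ΔQ = (530.76 − 337.48)/434.12 = 0.44522; midpoint %ΔI = (89040 − 69450)/79245 = 0.24721.
η = 0.44522 / 0.24721 = 1.801.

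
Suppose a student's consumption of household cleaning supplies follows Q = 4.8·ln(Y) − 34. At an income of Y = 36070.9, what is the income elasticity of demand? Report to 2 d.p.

0.29

At Y = 36070.9: Q = 16.368.
dQ/dY = 4.8/Y = 0.000133071 at this income.
η = (dQ/dY)·(Y/Q) = 0.000133071 × (36070.9/16.368) = 0.29.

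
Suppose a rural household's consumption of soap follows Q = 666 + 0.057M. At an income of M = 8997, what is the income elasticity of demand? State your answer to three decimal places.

At M = 8997: Q = 1178.829.
dQ/dM = 0.057.
η = (dQ/dM)·(M/Q) = 0.057 × (8997/1178.829) = 0.435.

0.435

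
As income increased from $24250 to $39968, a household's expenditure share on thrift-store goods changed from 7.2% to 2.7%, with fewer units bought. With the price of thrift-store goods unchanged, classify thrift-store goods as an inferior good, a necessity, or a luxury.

inferior good

Quantity demanded falls as income rises, so η < 0.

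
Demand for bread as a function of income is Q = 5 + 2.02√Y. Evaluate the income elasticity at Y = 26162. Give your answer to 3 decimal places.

0.492

At Y = 26162: Q = 331.728.
dQ/dY = 2.02/(2√Y) = 0.00624433 at this income.
η = (dQ/dY)·(Y/Q) = 0.00624433 × (26162/331.728) = 0.492.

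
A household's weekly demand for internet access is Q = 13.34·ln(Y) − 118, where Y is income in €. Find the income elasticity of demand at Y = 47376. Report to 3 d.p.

0.521

At Y = 47376: Q = 25.617.
dQ/dY = 13.34/Y = 0.000281577 at this income.
η = (dQ/dY)·(Y/Q) = 0.000281577 × (47376/25.617) = 0.521.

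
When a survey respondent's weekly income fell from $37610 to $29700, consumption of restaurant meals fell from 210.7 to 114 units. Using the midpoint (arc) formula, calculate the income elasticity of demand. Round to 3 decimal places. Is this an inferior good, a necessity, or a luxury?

ΔQ = 114 − 210.7 = -96.7; midpoint Q̄ = (210.7 + 114)/2 = 162.35.
ΔI = 29700 − 37610 = -7910; midpoint Ī = (37610 + 29700)/2 = 33655.
η = (ΔQ/Q̄) ÷ (ΔI/Ī) = (-96.7/162.35) ÷ (-7910/33655) = 2.534.
η > 1 ⇒ luxury.

2.534 (luxury)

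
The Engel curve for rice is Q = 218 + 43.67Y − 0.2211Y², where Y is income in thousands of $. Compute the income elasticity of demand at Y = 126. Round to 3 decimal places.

At Y = 126: Q = 2210.2364.
dQ/dY = 43.67 − 0.4422Y = -12.04720.
η = (dQ/dY)·(Y/Q) = -12.04720 × (126/2210.2364) = -0.687.

-0.687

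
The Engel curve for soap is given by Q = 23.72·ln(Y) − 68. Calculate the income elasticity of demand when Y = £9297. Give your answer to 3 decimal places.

At Y = 9297: Q = 148.740.
dQ/dY = 23.72/Y = 0.00255136 at this income.
η = (dQ/dY)·(Y/Q) = 0.00255136 × (9297/148.740) = 0.159.

0.159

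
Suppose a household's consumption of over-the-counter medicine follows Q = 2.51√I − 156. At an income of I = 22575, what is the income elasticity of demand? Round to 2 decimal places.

0.85

At I = 22575: Q = 221.127.
dQ/dI = 2.51/(2√I) = 0.00835276 at this income.
η = (dQ/dI)·(I/Q) = 0.00835276 × (22575/221.127) = 0.85.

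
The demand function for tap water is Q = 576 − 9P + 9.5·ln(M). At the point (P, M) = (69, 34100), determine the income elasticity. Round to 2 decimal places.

0.18

At P = 69, M = 34100: Q = 54.152.
Holding P constant, ∂Q/∂M = 9.5/M = 0.000278592.
η_M = (∂Q/∂M)·(M/Q) = 0.000278592 × (34100/54.152) = 0.18.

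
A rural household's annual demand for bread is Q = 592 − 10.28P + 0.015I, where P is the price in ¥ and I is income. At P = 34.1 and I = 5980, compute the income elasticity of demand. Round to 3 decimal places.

0.271

At P = 34.1, I = 5980: Q = 331.152.
Holding P constant, ∂Q/∂I = 0.015.
η_I = (∂Q/∂I)·(I/Q) = 0.015 × (5980/331.152) = 0.271.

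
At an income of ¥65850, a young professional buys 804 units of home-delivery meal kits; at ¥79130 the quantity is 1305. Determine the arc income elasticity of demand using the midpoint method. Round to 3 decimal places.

ΔQ = 1305 − 804 = 501; midpoint Q̄ = (804 + 1305)/2 = 1054.5.
ΔI = 79130 − 65850 = 13280; midpoint Ī = (65850 + 79130)/2 = 72490.
η = (ΔQ/Q̄) ÷ (ΔI/Ī) = (501/1054.5) ÷ (13280/72490) = 2.593.

2.593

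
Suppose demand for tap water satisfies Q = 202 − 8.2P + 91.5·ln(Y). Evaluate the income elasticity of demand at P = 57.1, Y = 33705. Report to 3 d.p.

0.133

At P = 57.1, Y = 33705: Q = 687.704.
Holding P constant, ∂Q/∂Y = 91.5/Y = 0.00271473.
η_Y = (∂Q/∂Y)·(Y/Q) = 0.00271473 × (33705/687.704) = 0.133.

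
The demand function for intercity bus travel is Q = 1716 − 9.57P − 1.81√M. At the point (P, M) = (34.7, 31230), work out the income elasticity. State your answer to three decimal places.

-0.150

At P = 34.7, M = 31230: Q = 1064.058.
Holding P constant, ∂Q/∂M = -1.81/(2√M) = -0.00512109.
η_M = (∂Q/∂M)·(M/Q) = -0.00512109 × (31230/1064.058) = -0.150.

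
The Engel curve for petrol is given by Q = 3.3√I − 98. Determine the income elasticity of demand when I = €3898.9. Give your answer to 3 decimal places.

At I = 3898.9: Q = 108.056.
dQ/dI = 3.3/(2√I) = 0.0264249 at this income.
η = (dQ/dI)·(I/Q) = 0.0264249 × (3898.9/108.056) = 0.953.

0.953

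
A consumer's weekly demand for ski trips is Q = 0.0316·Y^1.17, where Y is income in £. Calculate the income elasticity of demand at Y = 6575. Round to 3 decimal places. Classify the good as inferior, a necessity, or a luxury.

For Q = A·Y^β the income elasticity is constant and equal to β.
Here β = 1.17, so η = 1.170.
Since η > 1, the good is a luxury.

1.170 (luxury)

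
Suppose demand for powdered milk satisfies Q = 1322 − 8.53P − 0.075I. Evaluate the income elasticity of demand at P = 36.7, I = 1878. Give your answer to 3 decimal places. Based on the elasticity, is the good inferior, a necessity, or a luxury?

At P = 36.7, I = 1878: Q = 868.099.
Holding P constant, ∂Q/∂I = −0.075.
η_I = (∂Q/∂I)·(I/Q) = -0.075 × (1878/868.099) = -0.162.
Since η < 0, this is an inferior good.

-0.162 (inferior good)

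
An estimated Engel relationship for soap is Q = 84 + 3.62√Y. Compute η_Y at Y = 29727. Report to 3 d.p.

At Y = 29727: Q = 708.143.
dQ/dY = 3.62/(2√Y) = 0.0104979 at this income.
η = (dQ/dY)·(Y/Q) = 0.0104979 × (29727/708.143) = 0.441.

0.441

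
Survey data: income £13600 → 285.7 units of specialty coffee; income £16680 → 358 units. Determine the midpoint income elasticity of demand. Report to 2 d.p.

1.10

ΔQ = 358 − 285.7 = 72.3; midpoint Q̄ = (285.7 + 358)/2 = 321.85.
ΔI = 16680 − 13600 = 3080; midpoint Ī = (13600 + 16680)/2 = 15140.
η = (ΔQ/Q̄) ÷ (ΔI/Ī) = (72.3/321.85) ÷ (3080/15140) = 1.10.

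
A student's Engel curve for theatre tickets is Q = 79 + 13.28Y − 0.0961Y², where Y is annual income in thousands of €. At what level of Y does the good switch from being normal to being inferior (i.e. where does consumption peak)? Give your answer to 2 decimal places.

dQ/dY = 13.28 − 0.1922Y.
The good is inferior where dQ/dY < 0. Setting dQ/dY = 0 gives Y = 13.28 / 0.1922 = 69.09.

69.09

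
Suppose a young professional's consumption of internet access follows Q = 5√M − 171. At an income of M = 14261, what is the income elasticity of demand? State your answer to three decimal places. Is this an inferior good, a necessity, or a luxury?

At M = 14261: Q = 426.097.
dQ/dM = 5/(2√M) = 0.0209346 at this income.
η = (dQ/dM)·(M/Q) = 0.0209346 × (14261/426.097) = 0.701.
Since 0 < η < 1, the good is a necessity.

0.701 (necessity)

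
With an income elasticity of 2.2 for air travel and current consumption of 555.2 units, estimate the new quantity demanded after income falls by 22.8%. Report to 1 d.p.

%ΔQ ≈ η × %ΔI = 2.2 × (-22.8%) = -50.16%.
New Q ≈ 555.2 × (1 − 0.5016) = 276.7.

276.7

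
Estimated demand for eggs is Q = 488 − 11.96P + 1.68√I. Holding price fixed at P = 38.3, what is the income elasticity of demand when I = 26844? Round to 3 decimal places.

0.451

At P = 38.3, I = 26844: Q = 305.186.
Holding P constant, ∂Q/∂I = 1.68/(2√I) = 0.00512691.
η_I = (∂Q/∂I)·(I/Q) = 0.00512691 × (26844/305.186) = 0.451.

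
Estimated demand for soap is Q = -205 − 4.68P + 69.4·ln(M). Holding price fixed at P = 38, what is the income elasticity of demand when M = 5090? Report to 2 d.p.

0.33

At P = 38, M = 5090: Q = 209.491.
Holding P constant, ∂Q/∂M = 69.4/M = 0.0136346.
η_M = (∂Q/∂M)·(M/Q) = 0.0136346 × (5090/209.491) = 0.33.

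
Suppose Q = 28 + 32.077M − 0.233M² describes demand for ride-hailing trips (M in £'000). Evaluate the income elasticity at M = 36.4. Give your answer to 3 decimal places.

At M = 36.4: Q = 886.8871.
dQ/dM = 32.077 − 0.466M = 15.11460.
η = (dQ/dM)·(M/Q) = 15.11460 × (36.4/886.8871) = 0.620.

0.620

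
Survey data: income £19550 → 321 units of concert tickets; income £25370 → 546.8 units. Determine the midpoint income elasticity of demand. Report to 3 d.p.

ΔQ = 546.8 − 321 = 225.8; midpoint Q̄ = (321 + 546.8)/2 = 433.9.
ΔI = 25370 − 19550 = 5820; midpoint Ī = (19550 + 25370)/2 = 22460.
η = (ΔQ/Q̄) ÷ (ΔI/Ī) = (225.8/433.9) ÷ (5820/22460) = 2.008.

2.008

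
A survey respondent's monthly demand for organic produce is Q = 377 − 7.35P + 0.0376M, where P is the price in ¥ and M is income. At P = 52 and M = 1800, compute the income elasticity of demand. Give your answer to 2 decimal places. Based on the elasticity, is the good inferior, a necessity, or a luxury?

At P = 52, M = 1800: Q = 62.480.
Holding P constant, ∂Q/∂M = 0.0376.
η_M = (∂Q/∂M)·(M/Q) = 0.0376 × (1800/62.480) = 1.08.
Since η > 1, this is a luxury.

1.08 (luxury)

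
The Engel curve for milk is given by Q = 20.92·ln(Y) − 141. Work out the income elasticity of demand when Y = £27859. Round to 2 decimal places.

0.29

At Y = 27859: Q = 73.114.
dQ/dY = 20.92/Y = 0.000750924 at this income.
η = (dQ/dY)·(Y/Q) = 0.000750924 × (27859/73.114) = 0.29.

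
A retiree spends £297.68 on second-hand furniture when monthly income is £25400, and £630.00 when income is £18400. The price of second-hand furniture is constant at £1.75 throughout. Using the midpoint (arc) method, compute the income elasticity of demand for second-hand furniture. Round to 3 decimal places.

With a constant price, Q₁ = 297.68/1.75 = 170.103 and Q₂ = 630.00/1.75 = 360.000 (equivalently, work directly with expenditure since P cancels).
Midpoint %ΔQ = (630.00 − 297.68)/463.84 = 0.71645; midpoint %ΔI = (18400 − 25400)/21900 = -0.31963.
η = 0.71645 / -0.31963 = -2.241.

-2.241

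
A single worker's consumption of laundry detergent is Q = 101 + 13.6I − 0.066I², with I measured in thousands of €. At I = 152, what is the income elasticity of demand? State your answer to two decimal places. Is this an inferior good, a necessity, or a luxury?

-1.53 (inferior good)

At I = 152: Q = 643.3360.
dQ/dI = 13.6 − 0.132I = -6.46400.
η = (dQ/dI)·(I/Q) = -6.46400 × (152/643.3360) = -1.53.
η < 0 ⇒ inferior good.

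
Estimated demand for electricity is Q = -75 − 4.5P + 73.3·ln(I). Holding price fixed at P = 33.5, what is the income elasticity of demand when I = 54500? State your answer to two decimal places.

0.13

At P = 33.5, I = 54500: Q = 573.657.
Holding P constant, ∂Q/∂I = 73.3/I = 0.00134495.
η_I = (∂Q/∂I)·(I/Q) = 0.00134495 × (54500/573.657) = 0.13.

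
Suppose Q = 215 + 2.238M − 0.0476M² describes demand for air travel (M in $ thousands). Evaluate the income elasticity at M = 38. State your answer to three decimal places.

At M = 38: Q = 231.3096.
dQ/dM = 2.238 − 0.0952M = -1.37960.
η = (dQ/dM)·(M/Q) = -1.37960 × (38/231.3096) = -0.227.

-0.227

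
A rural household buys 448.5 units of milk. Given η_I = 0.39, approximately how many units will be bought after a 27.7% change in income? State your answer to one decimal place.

497.0

%ΔQ ≈ η × %ΔI = 0.39 × 27.7% = 10.803%.
New Q ≈ 448.5 × (1 + 0.10803) = 497.0.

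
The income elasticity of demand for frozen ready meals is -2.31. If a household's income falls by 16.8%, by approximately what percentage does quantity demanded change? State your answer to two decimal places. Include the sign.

38.81%

%ΔQ ≈ η × %ΔI = -2.31 × (-16.8%) = 38.81%.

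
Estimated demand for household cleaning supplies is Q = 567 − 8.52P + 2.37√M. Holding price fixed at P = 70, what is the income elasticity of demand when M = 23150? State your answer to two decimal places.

0.54

At P = 70, M = 23150: Q = 331.198.
Holding P constant, ∂Q/∂M = 2.37/(2√M) = 0.0077883.
η_M = (∂Q/∂M)·(M/Q) = 0.0077883 × (23150/331.198) = 0.54.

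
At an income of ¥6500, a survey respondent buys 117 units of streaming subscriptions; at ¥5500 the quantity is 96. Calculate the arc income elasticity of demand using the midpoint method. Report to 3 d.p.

ΔQ = 96 − 117 = -21; midpoint Q̄ = (117 + 96)/2 = 106.5.
ΔI = 5500 − 6500 = -1000; midpoint Ī = (6500 + 5500)/2 = 6000.
η = (ΔQ/Q̄) ÷ (ΔI/Ī) = (-21/106.5) ÷ (-1000/6000) = 1.183.

1.183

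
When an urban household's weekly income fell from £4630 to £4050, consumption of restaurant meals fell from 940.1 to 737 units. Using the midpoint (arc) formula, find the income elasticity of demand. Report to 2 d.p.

1.81

ΔQ = 737 − 940.1 = -203.1; midpoint Q̄ = (940.1 + 737)/2 = 838.55.
ΔI = 4050 − 4630 = -580; midpoint Ī = (4630 + 4050)/2 = 4340.
η = (ΔQ/Q̄) ÷ (ΔI/Ī) = (-203.1/838.55) ÷ (-580/4340) = 1.81.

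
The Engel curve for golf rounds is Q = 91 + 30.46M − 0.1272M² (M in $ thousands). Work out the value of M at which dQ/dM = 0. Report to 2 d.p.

dQ/dM = 30.46 − 0.2544M.
The good is inferior where dQ/dM < 0. Setting dQ/dM = 0 gives M = 30.46 / 0.2544 = 119.73.

119.73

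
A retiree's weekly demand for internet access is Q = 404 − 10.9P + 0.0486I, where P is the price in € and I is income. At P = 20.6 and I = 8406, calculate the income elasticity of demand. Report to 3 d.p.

0.695

At P = 20.6, I = 8406: Q = 587.992.
Holding P constant, ∂Q/∂I = 0.0486.
η_I = (∂Q/∂I)·(I/Q) = 0.0486 × (8406/587.992) = 0.695.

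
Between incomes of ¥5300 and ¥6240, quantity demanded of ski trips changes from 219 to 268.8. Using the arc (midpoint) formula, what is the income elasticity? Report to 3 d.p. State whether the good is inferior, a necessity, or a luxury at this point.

1.253 (luxury)

ΔQ = 268.8 − 219 = 49.8; midpoint Q̄ = (219 + 268.8)/2 = 243.9.
ΔI = 6240 − 5300 = 940; midpoint Ī = (5300 + 6240)/2 = 5770.
η = (ΔQ/Q̄) ÷ (ΔI/Ī) = (49.8/243.9) ÷ (940/5770) = 1.253.
η > 1 ⇒ luxury.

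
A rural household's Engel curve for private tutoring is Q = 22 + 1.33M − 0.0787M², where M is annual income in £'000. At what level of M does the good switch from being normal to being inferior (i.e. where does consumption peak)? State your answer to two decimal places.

dQ/dM = 1.33 − 0.1574M.
The good is inferior where dQ/dM < 0. Setting dQ/dM = 0 gives M = 1.33 / 0.1574 = 8.45.

8.45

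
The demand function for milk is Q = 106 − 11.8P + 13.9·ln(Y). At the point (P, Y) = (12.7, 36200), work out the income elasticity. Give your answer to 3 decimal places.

0.136

At P = 12.7, Y = 36200: Q = 102.046.
Holding P constant, ∂Q/∂Y = 13.9/Y = 0.000383978.
η_Y = (∂Q/∂Y)·(Y/Q) = 0.000383978 × (36200/102.046) = 0.136.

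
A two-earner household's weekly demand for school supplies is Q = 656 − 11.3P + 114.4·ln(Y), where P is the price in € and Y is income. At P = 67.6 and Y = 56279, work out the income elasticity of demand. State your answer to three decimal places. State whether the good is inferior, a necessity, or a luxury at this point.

At P = 67.6, Y = 56279: Q = 1143.436.
Holding P constant, ∂Q/∂Y = 114.4/Y = 0.00203273.
η_Y = (∂Q/∂Y)·(Y/Q) = 0.00203273 × (56279/1143.436) = 0.100.
Since 0 < η < 1, this is a necessity.

0.100 (necessity)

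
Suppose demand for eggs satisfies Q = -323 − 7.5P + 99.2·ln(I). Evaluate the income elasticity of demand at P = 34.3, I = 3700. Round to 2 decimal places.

0.42

At P = 34.3, I = 3700: Q = 234.786.
Holding P constant, ∂Q/∂I = 99.2/I = 0.0268108.
η_I = (∂Q/∂I)·(I/Q) = 0.0268108 × (3700/234.786) = 0.42.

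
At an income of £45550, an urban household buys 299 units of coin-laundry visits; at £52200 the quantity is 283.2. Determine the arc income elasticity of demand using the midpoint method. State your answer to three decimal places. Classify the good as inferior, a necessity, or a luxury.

-0.399 (inferior good)

ΔQ = 283.2 − 299 = -15.8; midpoint Q̄ = (299 + 283.2)/2 = 291.1.
ΔI = 52200 − 45550 = 6650; midpoint Ī = (45550 + 52200)/2 = 48875.
η = (ΔQ/Q̄) ÷ (ΔI/Ī) = (-15.8/291.1) ÷ (6650/48875) = -0.399.
η < 0 ⇒ inferior good.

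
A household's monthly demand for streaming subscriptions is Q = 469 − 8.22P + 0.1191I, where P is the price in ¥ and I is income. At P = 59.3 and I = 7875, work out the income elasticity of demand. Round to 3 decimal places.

At P = 59.3, I = 7875: Q = 919.467.
Holding P constant, ∂Q/∂I = 0.1191.
η_I = (∂Q/∂I)·(I/Q) = 0.1191 × (7875/919.467) = 1.020.

1.020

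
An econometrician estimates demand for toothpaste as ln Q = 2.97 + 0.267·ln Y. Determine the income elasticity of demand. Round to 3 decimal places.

In a log-linear demand, the coefficient on ln Y is the income elasticity.
So η = 0.267.

0.267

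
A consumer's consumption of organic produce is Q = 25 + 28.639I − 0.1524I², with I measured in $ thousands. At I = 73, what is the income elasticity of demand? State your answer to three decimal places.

0.358

At I = 73: Q = 1303.5074.
dQ/dI = 28.639 − 0.3048I = 6.38860.
η = (dQ/dI)·(I/Q) = 6.38860 × (73/1303.5074) = 0.358.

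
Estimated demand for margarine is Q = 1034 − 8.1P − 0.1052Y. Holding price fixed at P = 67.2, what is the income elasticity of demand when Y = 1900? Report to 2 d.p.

-0.69

At P = 67.2, Y = 1900: Q = 289.800.
Holding P constant, ∂Q/∂Y = −0.1052.
η_Y = (∂Q/∂Y)·(Y/Q) = -0.1052 × (1900/289.800) = -0.69.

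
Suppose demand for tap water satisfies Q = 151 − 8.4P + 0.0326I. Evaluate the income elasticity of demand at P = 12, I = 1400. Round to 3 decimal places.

0.476

At P = 12, I = 1400: Q = 95.840.
Holding P constant, ∂Q/∂I = 0.0326.
η_I = (∂Q/∂I)·(I/Q) = 0.0326 × (1400/95.840) = 0.476.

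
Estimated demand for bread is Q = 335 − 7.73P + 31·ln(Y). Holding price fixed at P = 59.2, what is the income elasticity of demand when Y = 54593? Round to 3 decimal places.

At P = 59.2, Y = 54593: Q = 215.521.
Holding P constant, ∂Q/∂Y = 31/Y = 0.000567838.
η_Y = (∂Q/∂Y)·(Y/Q) = 0.000567838 × (54593/215.521) = 0.144.

0.144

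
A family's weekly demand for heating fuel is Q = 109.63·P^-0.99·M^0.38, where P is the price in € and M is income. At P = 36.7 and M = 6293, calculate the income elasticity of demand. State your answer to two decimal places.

0.38

For a multiplicative demand Q = A·P^α·M^β, the income elasticity is β everywhere.
Here β = 0.38, so η = 0.38.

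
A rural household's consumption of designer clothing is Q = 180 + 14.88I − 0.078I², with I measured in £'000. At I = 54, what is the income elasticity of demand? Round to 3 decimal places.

At I = 54: Q = 756.0720.
dQ/dI = 14.88 − 0.156I = 6.45600.
η = (dQ/dI)·(I/Q) = 6.45600 × (54/756.0720) = 0.461.

0.461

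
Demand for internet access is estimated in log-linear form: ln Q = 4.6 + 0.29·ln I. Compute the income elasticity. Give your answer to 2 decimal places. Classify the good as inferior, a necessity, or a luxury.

In a log-linear demand, the coefficient on ln I is the income elasticity.
So η = 0.29.
0 < η < 1 ⇒ necessity.

0.29 (necessity)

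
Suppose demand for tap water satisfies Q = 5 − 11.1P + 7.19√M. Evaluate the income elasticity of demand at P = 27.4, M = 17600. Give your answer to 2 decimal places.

0.73

At P = 27.4, M = 17600: Q = 654.721.
Holding P constant, ∂Q/∂M = 7.19/(2√M) = 0.0270983.
η_M = (∂Q/∂M)·(M/Q) = 0.0270983 × (17600/654.721) = 0.73.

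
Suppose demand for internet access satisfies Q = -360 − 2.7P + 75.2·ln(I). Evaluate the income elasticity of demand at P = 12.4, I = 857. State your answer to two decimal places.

At P = 12.4, I = 857: Q = 114.379.
Holding P constant, ∂Q/∂I = 75.2/I = 0.087748.
η_I = (∂Q/∂I)·(I/Q) = 0.087748 × (857/114.379) = 0.66.

0.66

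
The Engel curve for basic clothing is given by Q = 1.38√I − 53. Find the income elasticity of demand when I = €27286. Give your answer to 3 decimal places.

At I = 27286: Q = 174.955.
dQ/dI = 1.38/(2√I) = 0.00417714 at this income.
η = (dQ/dI)·(I/Q) = 0.00417714 × (27286/174.955) = 0.651.

0.651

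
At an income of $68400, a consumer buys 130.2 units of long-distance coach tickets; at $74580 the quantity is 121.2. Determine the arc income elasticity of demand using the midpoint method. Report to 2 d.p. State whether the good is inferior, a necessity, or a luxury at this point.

ΔQ = 121.2 − 130.2 = -9; midpoint Q̄ = (130.2 + 121.2)/2 = 125.7.
ΔI = 74580 − 68400 = 6180; midpoint Ī = (68400 + 74580)/2 = 71490.
η = (ΔQ/Q̄) ÷ (ΔI/Ī) = (-9/125.7) ÷ (6180/71490) = -0.83.
η < 0 ⇒ inferior good.

-0.83 (inferior good)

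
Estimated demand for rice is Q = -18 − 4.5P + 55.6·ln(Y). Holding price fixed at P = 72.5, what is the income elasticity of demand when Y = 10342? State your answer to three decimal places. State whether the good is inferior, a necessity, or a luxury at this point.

At P = 72.5, Y = 10342: Q = 169.715.
Holding P constant, ∂Q/∂Y = 55.6/Y = 0.00537614.
η_Y = (∂Q/∂Y)·(Y/Q) = 0.00537614 × (10342/169.715) = 0.328.
Since 0 < η < 1, this is a necessity.

0.328 (necessity)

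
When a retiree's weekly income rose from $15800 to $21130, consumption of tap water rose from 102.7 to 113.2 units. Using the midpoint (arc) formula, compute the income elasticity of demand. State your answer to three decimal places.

0.337

ΔQ = 113.2 − 102.7 = 10.5; midpoint Q̄ = (102.7 + 113.2)/2 = 107.95.
ΔI = 21130 − 15800 = 5330; midpoint Ī = (15800 + 21130)/2 = 18465.
η = (ΔQ/Q̄) ÷ (ΔI/Ī) = (10.5/107.95) ÷ (5330/18465) = 0.337.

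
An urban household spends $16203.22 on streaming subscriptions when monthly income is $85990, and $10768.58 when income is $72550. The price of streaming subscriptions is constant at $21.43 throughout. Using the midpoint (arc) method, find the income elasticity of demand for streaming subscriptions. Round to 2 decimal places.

2.38

With a constant price, Q₁ = 16203.22/21.43 = 756.100 and Q₂ = 10768.58/21.43 = 502.500 (equivalently, work directly with expenditure since P cancels).
Midpoint %ΔQ = (10768.58 − 16203.22)/13485.90 = -0.40299; midpoint %ΔI = (72550 − 85990)/79270 = -0.16955.
η = -0.40299 / -0.16955 = 2.38.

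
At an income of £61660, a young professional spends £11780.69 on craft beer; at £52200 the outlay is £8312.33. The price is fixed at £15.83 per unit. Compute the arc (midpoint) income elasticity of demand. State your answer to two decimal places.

2.08

With a constant price, Q₁ = 11780.69/15.83 = 744.200 and Q₂ = 8312.33/15.83 = 525.100 (equivalently, work directly with expenditure since P cancels).
Midpoint %ΔQ = (8312.33 − 11780.69)/10046.51 = -0.34523; midpoint %ΔI = (52200 − 61660)/56930 = -0.16617.
η = -0.34523 / -0.16617 = 2.08.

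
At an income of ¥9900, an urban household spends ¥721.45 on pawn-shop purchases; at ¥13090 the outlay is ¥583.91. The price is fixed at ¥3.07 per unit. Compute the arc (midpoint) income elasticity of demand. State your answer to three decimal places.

With a constant price, Q₁ = 721.45/3.07 = 235.000 and Q₂ = 583.91/3.07 = 190.199 (equivalently, work directly with expenditure since P cancels).
Midpoint %ΔQ = (583.91 − 721.45)/652.68 = -0.21073; midpoint %ΔI = (13090 − 9900)/11495 = 0.27751.
η = -0.21073 / 0.27751 = -0.759.

-0.759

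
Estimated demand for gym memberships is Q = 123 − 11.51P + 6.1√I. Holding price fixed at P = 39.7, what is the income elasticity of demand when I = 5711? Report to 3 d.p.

1.814

At P = 39.7, I = 5711: Q = 127.037.
Holding P constant, ∂Q/∂I = 6.1/(2√I) = 0.0403593.
η_I = (∂Q/∂I)·(I/Q) = 0.0403593 × (5711/127.037) = 1.814.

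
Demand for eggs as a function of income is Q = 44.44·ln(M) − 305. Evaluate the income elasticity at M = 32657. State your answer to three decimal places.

At M = 32657: Q = 156.901.
dQ/dM = 44.44/M = 0.00136081 at this income.
η = (dQ/dM)·(M/Q) = 0.00136081 × (32657/156.901) = 0.283.

0.283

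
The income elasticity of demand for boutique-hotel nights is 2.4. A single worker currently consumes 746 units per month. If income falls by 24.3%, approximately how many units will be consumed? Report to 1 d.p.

310.9

%ΔQ ≈ η × %ΔI = 2.4 × (-24.3%) = -58.32%.
New Q ≈ 746 × (1 − 0.5832) = 310.9.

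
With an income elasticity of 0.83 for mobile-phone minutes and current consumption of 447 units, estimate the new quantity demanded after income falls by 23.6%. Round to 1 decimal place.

359.4

%ΔQ ≈ η × %ΔI = 0.83 × (-23.6%) = -19.588%.
New Q ≈ 447 × (1 − 0.19588) = 359.4.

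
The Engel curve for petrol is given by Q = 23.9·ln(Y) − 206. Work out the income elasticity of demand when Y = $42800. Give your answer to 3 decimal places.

0.489

At Y = 42800: Q = 48.877.
dQ/dY = 23.9/Y = 0.000558411 at this income.
η = (dQ/dY)·(Y/Q) = 0.000558411 × (42800/48.877) = 0.489.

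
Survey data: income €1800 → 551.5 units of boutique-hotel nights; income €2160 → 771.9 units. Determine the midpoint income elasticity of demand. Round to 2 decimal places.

1.83

ΔQ = 771.9 − 551.5 = 220.4; midpoint Q̄ = (551.5 + 771.9)/2 = 661.7.
ΔI = 2160 − 1800 = 360; midpoint Ī = (1800 + 2160)/2 = 1980.
η = (ΔQ/Q̄) ÷ (ΔI/Ī) = (220.4/661.7) ÷ (360/1980) = 1.83.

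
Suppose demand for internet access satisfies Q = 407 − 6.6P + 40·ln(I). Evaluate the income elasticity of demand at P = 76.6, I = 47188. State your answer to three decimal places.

At P = 76.6, I = 47188: Q = 331.916.
Holding P constant, ∂Q/∂I = 40/I = 0.000847673.
η_I = (∂Q/∂I)·(I/Q) = 0.000847673 × (47188/331.916) = 0.121.

0.121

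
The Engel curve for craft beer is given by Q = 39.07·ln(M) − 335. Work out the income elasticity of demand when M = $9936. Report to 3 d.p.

1.588

At M = 9936: Q = 24.597.
dQ/dM = 39.07/M = 0.00393217 at this income.
η = (dQ/dM)·(M/Q) = 0.00393217 × (9936/24.597) = 1.588.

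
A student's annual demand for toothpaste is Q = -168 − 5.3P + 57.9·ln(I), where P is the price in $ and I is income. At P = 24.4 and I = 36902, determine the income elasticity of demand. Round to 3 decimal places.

0.186

At P = 24.4, I = 36902: Q = 311.558.
Holding P constant, ∂Q/∂I = 57.9/I = 0.00156902.
η_I = (∂Q/∂I)·(I/Q) = 0.00156902 × (36902/311.558) = 0.186.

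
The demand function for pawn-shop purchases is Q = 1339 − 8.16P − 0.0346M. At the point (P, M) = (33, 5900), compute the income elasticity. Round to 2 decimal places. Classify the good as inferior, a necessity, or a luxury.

At P = 33, M = 5900: Q = 865.580.
Holding P constant, ∂Q/∂M = −0.0346.
η_M = (∂Q/∂M)·(M/Q) = -0.0346 × (5900/865.580) = -0.24.
Since η < 0, this is an inferior good.

-0.24 (inferior good)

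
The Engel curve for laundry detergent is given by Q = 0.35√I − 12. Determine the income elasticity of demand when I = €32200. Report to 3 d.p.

0.618

At I = 32200: Q = 50.805.
dQ/dI = 0.35/(2√I) = 0.000975237 at this income.
η = (dQ/dI)·(I/Q) = 0.000975237 × (32200/50.805) = 0.618.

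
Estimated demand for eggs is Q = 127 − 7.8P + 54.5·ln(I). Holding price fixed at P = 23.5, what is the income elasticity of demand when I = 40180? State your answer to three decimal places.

0.105

At P = 23.5, I = 40180: Q = 521.461.
Holding P constant, ∂Q/∂I = 54.5/I = 0.0013564.
η_I = (∂Q/∂I)·(I/Q) = 0.0013564 × (40180/521.461) = 0.105.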